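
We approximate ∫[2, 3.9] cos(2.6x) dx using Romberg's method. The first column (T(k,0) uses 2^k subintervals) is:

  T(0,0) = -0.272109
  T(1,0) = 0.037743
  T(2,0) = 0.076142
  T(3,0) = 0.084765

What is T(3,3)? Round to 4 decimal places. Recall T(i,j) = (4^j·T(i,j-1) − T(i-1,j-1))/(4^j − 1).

0.0876

T(1,1) = (4·0.037743 − (-0.272109)) / 3 = 0.141027
T(2,1) = 0.076142 + (0.076142 − 0.037743)/3 = 0.088942
T(3,1) = (4·0.084765 − 0.076142) / 3 = 0.087639
T(2,2) = 0.088942 + (0.088942 − 0.141027)/15 = 0.085470
T(3,2) = (16·0.087639 − 0.088942) / 15 = 0.087552
T(3,3) = 0.087552 + (0.087552 − 0.085470)/63 = 0.087585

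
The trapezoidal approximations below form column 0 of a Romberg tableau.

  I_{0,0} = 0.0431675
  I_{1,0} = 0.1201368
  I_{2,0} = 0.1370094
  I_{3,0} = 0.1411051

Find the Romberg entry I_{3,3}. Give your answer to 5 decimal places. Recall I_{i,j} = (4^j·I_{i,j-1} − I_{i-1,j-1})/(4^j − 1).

Richardson extrapolation on the trapezoidal column (denominator 4−1=3):
I_{1,1} = (4·0.1201368 − 0.0431675) / 3 = 0.1457932
I_{2,1} = 0.1370094 + (0.1370094 − 0.1201368)/3 = 0.1426336
I_{3,1} = (4·0.1411051 − 0.1370094) / 3 = 0.1424703
I_{2,2} = 0.1426336 + (0.1426336 − 0.1457932)/15 = 0.1424230
I_{3,2} = 0.1424703 + (0.1424703 − 0.1426336)/15 = 0.1424594
I_{3,3} = (64·0.1424594 − 0.1424230) / 63 = 0.1424600
(Column j=1 coincides with Simpson's rule on the same nodes.)

0.14246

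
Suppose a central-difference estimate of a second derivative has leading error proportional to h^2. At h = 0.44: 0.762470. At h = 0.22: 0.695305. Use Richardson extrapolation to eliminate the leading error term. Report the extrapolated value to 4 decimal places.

The leading error scales as h^2; refining by a factor of 2 reduces it by 2^2 = 4.
Extrapolated value = (4·A(h/2) − A(h)) / (4 − 1)
= (4·0.695305 − 0.762470) / 3
= 2.018750 / 3 = 0.672917

0.6729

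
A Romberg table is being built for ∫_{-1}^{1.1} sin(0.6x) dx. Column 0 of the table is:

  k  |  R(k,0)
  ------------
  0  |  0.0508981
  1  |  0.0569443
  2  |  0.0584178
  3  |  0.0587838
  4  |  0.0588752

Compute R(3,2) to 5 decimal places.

0.05891

Richardson extrapolation on the trapezoidal column (denominator 4−1=3):
R(2,1) = 0.0584178 + (0.0584178 − 0.0569443)/3 = 0.0589090
R(3,1) = 0.0587838 + (0.0587838 − 0.0584178)/3 = 0.0589058
R(3,2) = (16·0.0589058 − 0.0589090) / 15 = 0.0589056
(Column j=1 coincides with Simpson's rule on the same nodes.)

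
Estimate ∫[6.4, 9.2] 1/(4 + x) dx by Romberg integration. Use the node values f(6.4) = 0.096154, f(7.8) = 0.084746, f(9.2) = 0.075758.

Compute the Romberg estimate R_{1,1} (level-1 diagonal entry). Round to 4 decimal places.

0.2384

R_{0,0} (trapezoid, 1 panel, h=2.8000): 0.240677
R_{1,0} (trapezoid, 2 panels, h=1.4000): 0.238983
R_{1,1} = 0.238983 + (0.238983 − 0.240677)/3 = 0.238418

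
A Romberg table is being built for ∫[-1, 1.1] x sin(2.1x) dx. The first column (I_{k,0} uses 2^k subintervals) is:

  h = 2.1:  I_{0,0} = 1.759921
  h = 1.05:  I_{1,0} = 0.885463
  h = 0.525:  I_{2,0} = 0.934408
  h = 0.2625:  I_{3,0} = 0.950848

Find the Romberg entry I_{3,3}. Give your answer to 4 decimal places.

0.9564

Richardson extrapolation on the trapezoidal column (denominator 4−1=3):
I_{1,1} = 0.885463 + (0.885463 − 1.759921)/3 = 0.593977
I_{2,1} = 0.934408 + (0.934408 − 0.885463)/3 = 0.950723
I_{3,1} = (4·0.950848 − 0.934408) / 3 = 0.956328
I_{2,2} = 0.950723 + (0.950723 − 0.593977)/15 = 0.974506
I_{3,2} = 0.956328 + (0.956328 − 0.950723)/15 = 0.956702
I_{3,3} = (64·0.956702 − 0.974506) / 63 = 0.956419
(Column j=1 coincides with Simpson's rule on the same nodes.)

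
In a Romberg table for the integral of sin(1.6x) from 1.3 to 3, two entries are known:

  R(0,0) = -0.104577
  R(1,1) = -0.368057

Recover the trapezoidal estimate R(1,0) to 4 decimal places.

From R(1,1) = (4·R(1,0) − R(0,0))/3, solve for R(1,0):
4·R(1,0) = 3·(-0.368057) + (-0.104577) = -1.208748
R(1,0) = -0.302187

-0.3022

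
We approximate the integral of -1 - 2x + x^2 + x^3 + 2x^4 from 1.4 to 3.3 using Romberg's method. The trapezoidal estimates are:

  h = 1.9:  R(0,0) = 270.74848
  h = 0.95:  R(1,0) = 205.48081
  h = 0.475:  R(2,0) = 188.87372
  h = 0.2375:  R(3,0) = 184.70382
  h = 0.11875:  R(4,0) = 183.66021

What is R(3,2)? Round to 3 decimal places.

Richardson extrapolation on the trapezoidal column (denominator 4−1=3):
R(2,1) = (4·188.87372 − 205.48081) / 3 = 183.33802
R(3,1) = 184.70382 + (184.70382 − 188.87372)/3 = 183.31385
R(3,2) = (16·183.31385 − 183.33802) / 15 = 183.31224

183.312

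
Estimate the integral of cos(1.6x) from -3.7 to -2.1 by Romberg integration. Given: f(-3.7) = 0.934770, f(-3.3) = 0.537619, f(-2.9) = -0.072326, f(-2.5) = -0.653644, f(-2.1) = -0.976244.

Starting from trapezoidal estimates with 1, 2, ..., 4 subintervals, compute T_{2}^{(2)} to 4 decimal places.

T_{0}^{(0)} (trapezoid, 1 panel, h=1.6000): -0.033179
T_{1}^{(0)} (trapezoid, 2 panels, h=0.8000): -0.074450
T_{2}^{(0)} (trapezoid, 4 panels, h=0.4000): -0.083635
T_{1}^{(1)} = -0.074450 + (-0.074450 − (-0.033179))/3 = -0.088207
T_{2}^{(1)} = -0.083635 + (-0.083635 − (-0.074450))/3 = -0.086697
T_{2}^{(2)} = -0.086697 + (-0.086697 − (-0.088207))/15 = -0.086596

-0.0866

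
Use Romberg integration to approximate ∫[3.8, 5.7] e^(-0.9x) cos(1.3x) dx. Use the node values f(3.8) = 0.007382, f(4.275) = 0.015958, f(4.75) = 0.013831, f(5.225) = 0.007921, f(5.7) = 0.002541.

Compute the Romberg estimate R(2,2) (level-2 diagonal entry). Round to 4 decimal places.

0.0211

R(0,0) (trapezoid, 1 panel, h=1.9000): 0.009427
R(1,0) (trapezoid, 2 panels, h=0.9500): 0.017853
R(2,0) (trapezoid, 4 panels, h=0.4750): 0.020269
R(1,1) = 0.017853 + (0.017853 − 0.009427)/3 = 0.020662
R(2,1) = 0.020269 + (0.020269 − 0.017853)/3 = 0.021074
R(2,2) = 0.021074 + (0.021074 − 0.020662)/15 = 0.021101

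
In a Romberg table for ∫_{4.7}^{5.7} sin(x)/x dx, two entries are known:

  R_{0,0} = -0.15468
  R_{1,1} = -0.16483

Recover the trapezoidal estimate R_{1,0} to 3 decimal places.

From R_{1,1} = (4·R_{1,0} − R_{0,0})/3, solve for R_{1,0}:
4·R_{1,0} = 3·(-0.16483) + (-0.15468) = -0.64917
R_{1,0} = -0.16229

-0.162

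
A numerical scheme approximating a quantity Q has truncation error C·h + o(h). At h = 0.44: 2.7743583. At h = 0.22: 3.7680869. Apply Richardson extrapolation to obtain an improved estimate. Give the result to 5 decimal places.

Extrapolated value = (2·A(h/2) − A(h)) / (2 − 1)
= (2·3.7680869 − 2.7743583) / 1
= 4.7618155 / 1 = 4.7618155

4.76182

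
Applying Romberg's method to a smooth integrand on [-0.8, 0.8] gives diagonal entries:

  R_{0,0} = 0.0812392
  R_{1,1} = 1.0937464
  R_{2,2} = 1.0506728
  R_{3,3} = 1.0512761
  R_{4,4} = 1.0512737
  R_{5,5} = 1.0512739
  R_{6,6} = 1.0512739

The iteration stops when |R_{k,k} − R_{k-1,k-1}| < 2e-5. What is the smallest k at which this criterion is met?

|R_{1,1} − R_{0,0}| = 1.0125072 ≥ 2e-5
|R_{2,2} − R_{1,1}| = 0.0430736 ≥ 2e-5
|R_{3,3} − R_{2,2}| = 0.0006033 ≥ 2e-5
|R_{4,4} − R_{3,3}| = 0.0000024 < 2e-5

k = 4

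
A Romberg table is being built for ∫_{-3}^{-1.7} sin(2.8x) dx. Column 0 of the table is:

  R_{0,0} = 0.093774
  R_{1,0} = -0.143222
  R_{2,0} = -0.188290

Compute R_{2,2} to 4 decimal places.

-0.2021

Richardson extrapolation on the trapezoidal column (denominator 4−1=3):
R_{1,1} = (4·(-0.143222) − 0.093774) / 3 = -0.222221
R_{2,1} = -0.188290 + (-0.188290 − (-0.143222))/3 = -0.203313
R_{2,2} = -0.203313 + (-0.203313 − (-0.222221))/15 = -0.202052
(Column j=1 coincides with Simpson's rule on the same nodes.)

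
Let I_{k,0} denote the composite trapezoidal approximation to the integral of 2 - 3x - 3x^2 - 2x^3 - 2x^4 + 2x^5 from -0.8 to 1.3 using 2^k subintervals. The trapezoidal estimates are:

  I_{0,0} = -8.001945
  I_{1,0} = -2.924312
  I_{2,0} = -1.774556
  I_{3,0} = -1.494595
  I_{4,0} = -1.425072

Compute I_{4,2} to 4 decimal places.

-1.4019

Richardson extrapolation on the trapezoidal column (denominator 4−1=3):
I_{3,1} = -1.494595 + (-1.494595 − (-1.774556))/3 = -1.401275
I_{4,1} = (4·(-1.425072) − (-1.494595)) / 3 = -1.401898
I_{4,2} = (16·(-1.401898) − (-1.401275)) / 15 = -1.401940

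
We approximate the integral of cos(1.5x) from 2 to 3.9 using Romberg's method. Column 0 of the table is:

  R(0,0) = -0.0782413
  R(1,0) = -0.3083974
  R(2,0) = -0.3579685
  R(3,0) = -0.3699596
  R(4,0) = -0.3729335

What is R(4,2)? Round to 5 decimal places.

-0.37392

R(3,1) = (4·(-0.3699596) − (-0.3579685)) / 3 = -0.3739566
R(4,1) = (4·(-0.3729335) − (-0.3699596)) / 3 = -0.3739248
R(4,2) = -0.3739248 + (-0.3739248 − (-0.3739566))/15 = -0.3739227
(Column j=1 coincides with Simpson's rule on the same nodes.)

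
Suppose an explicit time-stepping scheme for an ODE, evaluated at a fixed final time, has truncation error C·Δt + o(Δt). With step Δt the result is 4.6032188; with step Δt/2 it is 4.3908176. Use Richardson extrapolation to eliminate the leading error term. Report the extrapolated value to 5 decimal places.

4.17842

Extrapolated value = (2·A(Δt/2) − A(Δt)) / (2 − 1)
= (2·4.3908176 − 4.6032188) / 1
= 4.1784164 / 1 = 4.1784164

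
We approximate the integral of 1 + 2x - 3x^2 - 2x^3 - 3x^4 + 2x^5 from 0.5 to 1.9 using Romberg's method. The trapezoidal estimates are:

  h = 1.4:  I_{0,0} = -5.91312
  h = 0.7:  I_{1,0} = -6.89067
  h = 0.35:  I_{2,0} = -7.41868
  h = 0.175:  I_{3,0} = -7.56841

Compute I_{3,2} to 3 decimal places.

-7.620

Richardson extrapolation on the trapezoidal column (denominator 4−1=3):
I_{2,1} = (4·(-7.41868) − (-6.89067)) / 3 = -7.59468
I_{3,1} = -7.56841 + (-7.56841 − (-7.41868))/3 = -7.61832
I_{3,2} = -7.61832 + (-7.61832 − (-7.59468))/15 = -7.61990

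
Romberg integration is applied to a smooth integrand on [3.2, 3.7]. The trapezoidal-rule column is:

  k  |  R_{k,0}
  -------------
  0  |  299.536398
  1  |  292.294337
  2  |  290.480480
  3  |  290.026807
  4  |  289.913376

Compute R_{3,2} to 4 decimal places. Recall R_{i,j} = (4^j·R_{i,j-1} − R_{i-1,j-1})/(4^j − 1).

Richardson extrapolation on the trapezoidal column (denominator 4−1=3):
R_{2,1} = (4·290.480480 − 292.294337) / 3 = 289.875861
R_{3,1} = 290.026807 + (290.026807 − 290.480480)/3 = 289.875583
R_{3,2} = 289.875583 + (289.875583 − 289.875861)/15 = 289.875564

289.8756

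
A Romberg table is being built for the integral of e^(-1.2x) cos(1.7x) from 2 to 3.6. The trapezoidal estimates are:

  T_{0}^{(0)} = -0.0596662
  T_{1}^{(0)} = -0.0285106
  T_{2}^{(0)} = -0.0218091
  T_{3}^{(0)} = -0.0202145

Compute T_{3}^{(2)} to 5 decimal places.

Richardson extrapolation on the trapezoidal column (denominator 4−1=3):
T_{2}^{(1)} = (4·(-0.0218091) − (-0.0285106)) / 3 = -0.0195753
T_{3}^{(1)} = -0.0202145 + (-0.0202145 − (-0.0218091))/3 = -0.0196830
T_{3}^{(2)} = (16·(-0.0196830) − (-0.0195753)) / 15 = -0.0196902
(Column j=1 coincides with Simpson's rule on the same nodes.)

-0.01969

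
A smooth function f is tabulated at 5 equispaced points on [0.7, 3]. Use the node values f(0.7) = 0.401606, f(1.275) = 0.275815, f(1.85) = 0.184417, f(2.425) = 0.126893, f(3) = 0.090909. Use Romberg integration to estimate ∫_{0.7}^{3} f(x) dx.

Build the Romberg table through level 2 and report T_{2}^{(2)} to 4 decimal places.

T_{0}^{(0)} (trapezoid, 1 panel, h=2.3000): 0.566392
T_{1}^{(0)} (trapezoid, 2 panels, h=1.1500): 0.495276
T_{2}^{(0)} (trapezoid, 4 panels, h=0.5750): 0.479195
T_{1}^{(1)} = 0.495276 + (0.495276 − 0.566392)/3 = 0.471571
T_{2}^{(1)} = 0.479195 + (0.479195 − 0.495276)/3 = 0.473835
T_{2}^{(2)} = 0.473835 + (0.473835 − 0.471571)/15 = 0.473986

0.4740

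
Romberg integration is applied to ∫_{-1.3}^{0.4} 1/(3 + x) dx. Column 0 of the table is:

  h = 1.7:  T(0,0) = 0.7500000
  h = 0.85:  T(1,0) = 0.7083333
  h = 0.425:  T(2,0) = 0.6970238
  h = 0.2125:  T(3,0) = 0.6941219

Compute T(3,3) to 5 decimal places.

0.69315

Richardson extrapolation on the trapezoidal column (denominator 4−1=3):
T(1,1) = (4·0.7083333 − 0.7500000) / 3 = 0.6944444
T(2,1) = (4·0.6970238 − 0.7083333) / 3 = 0.6932540
T(3,1) = (4·0.6941219 − 0.6970238) / 3 = 0.6931546
T(2,2) = (16·0.6932540 − 0.6944444) / 15 = 0.6931746
T(3,2) = (16·0.6931546 − 0.6932540) / 15 = 0.6931480
T(3,3) = 0.6931480 + (0.6931480 − 0.6931746)/63 = 0.6931476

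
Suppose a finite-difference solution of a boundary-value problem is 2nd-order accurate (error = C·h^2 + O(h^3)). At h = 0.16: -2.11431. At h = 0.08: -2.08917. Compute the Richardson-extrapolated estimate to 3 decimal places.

The leading error scales as h^2; refining by a factor of 2 reduces it by 2^2 = 4.
Extrapolated value = (4·A(h/2) − A(h)) / (4 − 1)
= (4·(-2.08917) − (-2.11431)) / 3
= -6.24237 / 3 = -2.08079

-2.081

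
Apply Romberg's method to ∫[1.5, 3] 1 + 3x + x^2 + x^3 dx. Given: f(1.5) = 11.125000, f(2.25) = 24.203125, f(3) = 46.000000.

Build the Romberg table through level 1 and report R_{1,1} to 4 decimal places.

R_{0,0} (trapezoid, 1 panel, h=1.5000): 42.843750
R_{1,0} (trapezoid, 2 panels, h=0.7500): 39.574219
R_{1,1} = 39.574219 + (39.574219 − 42.843750)/3 = 38.484375

38.4844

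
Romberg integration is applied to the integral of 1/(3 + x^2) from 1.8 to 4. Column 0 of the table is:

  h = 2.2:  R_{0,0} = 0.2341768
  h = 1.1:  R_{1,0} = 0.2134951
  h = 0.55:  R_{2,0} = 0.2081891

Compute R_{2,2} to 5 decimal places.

0.20641

Richardson extrapolation on the trapezoidal column (denominator 4−1=3):
R_{1,1} = 0.2134951 + (0.2134951 − 0.2341768)/3 = 0.2066012
R_{2,1} = 0.2081891 + (0.2081891 − 0.2134951)/3 = 0.2064204
R_{2,2} = (16·0.2064204 − 0.2066012) / 15 = 0.2064083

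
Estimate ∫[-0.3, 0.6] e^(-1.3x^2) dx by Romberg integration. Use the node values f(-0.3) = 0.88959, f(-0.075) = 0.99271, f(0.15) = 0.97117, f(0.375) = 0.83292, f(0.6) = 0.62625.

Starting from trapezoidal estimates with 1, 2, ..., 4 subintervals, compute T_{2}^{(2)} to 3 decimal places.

0.807

T_{0}^{(0)} (trapezoid, 1 panel, h=0.9000): 0.68213
T_{1}^{(0)} (trapezoid, 2 panels, h=0.4500): 0.77809
T_{2}^{(0)} (trapezoid, 4 panels, h=0.2250): 0.79981
T_{1}^{(1)} = 0.77809 + (0.77809 − 0.68213)/3 = 0.81008
T_{2}^{(1)} = 0.79981 + (0.79981 − 0.77809)/3 = 0.80705
T_{2}^{(2)} = 0.80705 + (0.80705 − 0.81008)/15 = 0.80685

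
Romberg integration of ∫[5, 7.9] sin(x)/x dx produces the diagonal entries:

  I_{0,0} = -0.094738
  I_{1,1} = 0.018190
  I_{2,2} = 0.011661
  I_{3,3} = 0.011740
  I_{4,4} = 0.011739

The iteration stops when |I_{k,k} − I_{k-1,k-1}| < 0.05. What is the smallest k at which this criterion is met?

|I_{1,1} − I_{0,0}| = 0.112928 ≥ 0.05
|I_{2,2} − I_{1,1}| = 0.006529 < 0.05

k = 2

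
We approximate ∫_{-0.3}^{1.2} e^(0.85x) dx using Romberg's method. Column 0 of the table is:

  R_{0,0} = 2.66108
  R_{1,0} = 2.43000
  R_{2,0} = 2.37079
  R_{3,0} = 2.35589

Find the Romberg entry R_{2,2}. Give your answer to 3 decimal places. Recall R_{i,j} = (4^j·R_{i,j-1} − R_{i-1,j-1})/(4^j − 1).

2.351

Richardson extrapolation on the trapezoidal column (denominator 4−1=3):
R_{1,1} = (4·2.43000 − 2.66108) / 3 = 2.35297
R_{2,1} = (4·2.37079 − 2.43000) / 3 = 2.35105
R_{2,2} = (16·2.35105 − 2.35297) / 15 = 2.35092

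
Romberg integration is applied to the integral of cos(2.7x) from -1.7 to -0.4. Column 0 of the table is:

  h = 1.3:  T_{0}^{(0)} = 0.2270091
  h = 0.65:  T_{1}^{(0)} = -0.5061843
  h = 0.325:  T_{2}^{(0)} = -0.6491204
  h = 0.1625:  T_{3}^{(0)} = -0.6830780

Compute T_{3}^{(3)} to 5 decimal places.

-0.69426

Richardson extrapolation on the trapezoidal column (denominator 4−1=3):
T_{1}^{(1)} = -0.5061843 + (-0.5061843 − 0.2270091)/3 = -0.7505821
T_{2}^{(1)} = (4·(-0.6491204) − (-0.5061843)) / 3 = -0.6967658
T_{3}^{(1)} = (4·(-0.6830780) − (-0.6491204)) / 3 = -0.6943972
T_{2}^{(2)} = -0.6967658 + (-0.6967658 − (-0.7505821))/15 = -0.6931780
T_{3}^{(2)} = (16·(-0.6943972) − (-0.6967658)) / 15 = -0.6942393
T_{3}^{(3)} = (64·(-0.6942393) − (-0.6931780)) / 63 = -0.6942561
(Column j=1 coincides with Simpson's rule on the same nodes.)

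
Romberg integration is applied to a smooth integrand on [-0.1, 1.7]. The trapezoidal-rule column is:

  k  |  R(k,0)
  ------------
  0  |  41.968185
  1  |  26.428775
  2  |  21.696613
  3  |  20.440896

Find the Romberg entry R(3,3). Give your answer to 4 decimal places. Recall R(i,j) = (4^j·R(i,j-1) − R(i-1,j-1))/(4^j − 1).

Richardson extrapolation on the trapezoidal column (denominator 4−1=3):
R(1,1) = (4·26.428775 − 41.968185) / 3 = 21.248972
R(2,1) = (4·21.696613 − 26.428775) / 3 = 20.119226
R(3,1) = (4·20.440896 − 21.696613) / 3 = 20.022324
R(2,2) = (16·20.119226 − 21.248972) / 15 = 20.043910
R(3,2) = 20.022324 + (20.022324 − 20.119226)/15 = 20.015864
R(3,3) = 20.015864 + (20.015864 − 20.043910)/63 = 20.015419
(Column j=1 coincides with Simpson's rule on the same nodes.)

20.0154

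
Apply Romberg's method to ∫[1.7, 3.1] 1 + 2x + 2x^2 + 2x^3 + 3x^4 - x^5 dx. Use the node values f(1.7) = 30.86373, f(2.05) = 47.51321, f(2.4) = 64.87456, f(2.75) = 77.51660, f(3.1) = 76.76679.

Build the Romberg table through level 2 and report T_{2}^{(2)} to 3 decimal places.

86.067

T_{0}^{(0)} (trapezoid, 1 panel, h=1.4000): 75.34136
T_{1}^{(0)} (trapezoid, 2 panels, h=0.7000): 83.08287
T_{2}^{(0)} (trapezoid, 4 panels, h=0.3500): 85.30187
T_{1}^{(1)} = 83.08287 + (83.08287 − 75.34136)/3 = 85.66337
T_{2}^{(1)} = 85.30187 + (85.30187 − 83.08287)/3 = 86.04154
T_{2}^{(2)} = 86.04154 + (86.04154 − 85.66337)/15 = 86.06675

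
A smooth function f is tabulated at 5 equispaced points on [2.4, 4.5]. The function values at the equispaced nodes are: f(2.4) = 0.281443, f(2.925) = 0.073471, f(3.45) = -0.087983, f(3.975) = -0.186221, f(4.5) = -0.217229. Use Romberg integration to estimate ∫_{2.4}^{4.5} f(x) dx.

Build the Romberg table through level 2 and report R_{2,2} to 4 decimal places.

R_{0,0} (trapezoid, 1 panel, h=2.1000): 0.067425
R_{1,0} (trapezoid, 2 panels, h=1.0500): -0.058670
R_{2,0} (trapezoid, 4 panels, h=0.5250): -0.088529
R_{1,1} = -0.058670 + (-0.058670 − 0.067425)/3 = -0.100702
R_{2,1} = -0.088529 + (-0.088529 − (-0.058670))/3 = -0.098482
R_{2,2} = -0.098482 + (-0.098482 − (-0.100702))/15 = -0.098334

-0.0983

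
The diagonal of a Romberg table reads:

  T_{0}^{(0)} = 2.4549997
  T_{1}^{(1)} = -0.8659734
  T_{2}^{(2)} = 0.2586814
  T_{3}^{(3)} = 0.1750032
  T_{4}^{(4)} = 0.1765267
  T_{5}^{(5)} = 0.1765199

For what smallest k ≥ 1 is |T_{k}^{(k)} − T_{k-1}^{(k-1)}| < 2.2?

|T_{1}^{(1)} − T_{0}^{(0)}| = 3.3209731 ≥ 2.2
|T_{2}^{(2)} − T_{1}^{(1)}| = 1.1246548 < 2.2

k = 2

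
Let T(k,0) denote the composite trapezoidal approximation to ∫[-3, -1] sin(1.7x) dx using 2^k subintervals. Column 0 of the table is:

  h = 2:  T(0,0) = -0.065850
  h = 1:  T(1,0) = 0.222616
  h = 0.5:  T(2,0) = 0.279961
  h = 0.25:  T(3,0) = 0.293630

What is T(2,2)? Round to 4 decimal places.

T(1,1) = 0.222616 + (0.222616 − (-0.065850))/3 = 0.318771
T(2,1) = (4·0.279961 − 0.222616) / 3 = 0.299076
T(2,2) = 0.299076 + (0.299076 − 0.318771)/15 = 0.297763
(Column j=1 coincides with Simpson's rule on the same nodes.)

0.2978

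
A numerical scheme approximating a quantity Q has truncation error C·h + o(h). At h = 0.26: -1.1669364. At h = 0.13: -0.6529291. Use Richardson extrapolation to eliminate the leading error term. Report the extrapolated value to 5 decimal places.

Extrapolated value = (2·A(h/2) − A(h)) / (2 − 1)
= (2·(-0.6529291) − (-1.1669364)) / 1
= -0.1389218 / 1 = -0.1389218

-0.13892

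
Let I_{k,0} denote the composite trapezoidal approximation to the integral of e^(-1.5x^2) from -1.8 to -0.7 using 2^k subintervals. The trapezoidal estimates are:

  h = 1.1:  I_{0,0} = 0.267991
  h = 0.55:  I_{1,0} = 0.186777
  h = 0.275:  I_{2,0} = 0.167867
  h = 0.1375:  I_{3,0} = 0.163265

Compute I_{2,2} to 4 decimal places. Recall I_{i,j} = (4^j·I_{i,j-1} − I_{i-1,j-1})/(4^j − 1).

0.1617

Richardson extrapolation on the trapezoidal column (denominator 4−1=3):
I_{1,1} = (4·0.186777 − 0.267991) / 3 = 0.159706
I_{2,1} = 0.167867 + (0.167867 − 0.186777)/3 = 0.161564
I_{2,2} = 0.161564 + (0.161564 − 0.159706)/15 = 0.161688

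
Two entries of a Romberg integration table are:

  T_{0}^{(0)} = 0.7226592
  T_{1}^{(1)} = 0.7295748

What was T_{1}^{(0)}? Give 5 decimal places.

From T_{1}^{(1)} = (4·T_{1}^{(0)} − T_{0}^{(0)})/3, solve for T_{1}^{(0)}:
4·T_{1}^{(0)} = 3·0.7295748 + 0.7226592 = 2.9113836
T_{1}^{(0)} = 0.7278459

0.72785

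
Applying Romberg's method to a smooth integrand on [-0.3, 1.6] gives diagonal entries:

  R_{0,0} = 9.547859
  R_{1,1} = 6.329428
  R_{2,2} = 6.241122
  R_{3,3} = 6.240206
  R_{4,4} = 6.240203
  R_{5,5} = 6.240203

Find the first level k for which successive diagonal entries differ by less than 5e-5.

k = 4

|R_{1,1} − R_{0,0}| = 3.218431 ≥ 5e-5
|R_{2,2} − R_{1,1}| = 0.088306 ≥ 5e-5
|R_{3,3} − R_{2,2}| = 0.000916 ≥ 5e-5
|R_{4,4} − R_{3,3}| = 0.000003 < 5e-5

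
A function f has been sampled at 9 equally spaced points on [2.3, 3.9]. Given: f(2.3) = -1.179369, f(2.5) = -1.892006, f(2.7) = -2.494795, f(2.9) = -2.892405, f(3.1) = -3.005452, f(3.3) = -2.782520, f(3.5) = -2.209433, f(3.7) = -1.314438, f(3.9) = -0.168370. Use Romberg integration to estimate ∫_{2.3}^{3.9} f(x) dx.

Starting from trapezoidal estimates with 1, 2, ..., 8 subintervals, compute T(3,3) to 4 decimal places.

T(0,0) (trapezoid, 1 panel, h=1.6000): -1.078191
T(1,0) (trapezoid, 2 panels, h=0.8000): -2.943457
T(2,0) (trapezoid, 4 panels, h=0.4000): -3.353420
T(3,0) (trapezoid, 8 panels, h=0.2000): -3.452984
T(1,1) = -2.943457 + (-2.943457 − (-1.078191))/3 = -3.565212
T(2,1) = -3.353420 + (-3.353420 − (-2.943457))/3 = -3.490074
T(3,1) = -3.452984 + (-3.452984 − (-3.353420))/3 = -3.486172
T(2,2) = -3.490074 + (-3.490074 − (-3.565212))/15 = -3.485065
T(3,2) = -3.486172 + (-3.486172 − (-3.490074))/15 = -3.485912
T(3,3) = -3.485912 + (-3.485912 − (-3.485065))/63 = -3.485925

-3.4859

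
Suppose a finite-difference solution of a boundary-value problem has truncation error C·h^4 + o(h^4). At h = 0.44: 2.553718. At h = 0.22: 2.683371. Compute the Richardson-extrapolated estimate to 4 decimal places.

Extrapolated value = (16·A(h/2) − A(h)) / (16 − 1)
= (16·2.683371 − 2.553718) / 15
= 40.380218 / 15 = 2.692015

2.6920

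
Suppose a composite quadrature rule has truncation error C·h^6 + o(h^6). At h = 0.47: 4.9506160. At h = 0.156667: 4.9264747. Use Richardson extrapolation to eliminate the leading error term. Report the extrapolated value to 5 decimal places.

Extrapolated value = (729·A(h/3) − A(h)) / (729 − 1)
= (729·4.9264747 − 4.9506160) / 728
= 3586.4494403 / 728 = 4.9264415

4.92644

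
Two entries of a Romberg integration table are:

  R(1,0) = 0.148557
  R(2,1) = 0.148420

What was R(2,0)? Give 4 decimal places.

From R(2,1) = (4·R(2,0) − R(1,0))/3, solve for R(2,0):
4·R(2,0) = 3·0.148420 + 0.148557 = 0.593817
R(2,0) = 0.148454

0.1485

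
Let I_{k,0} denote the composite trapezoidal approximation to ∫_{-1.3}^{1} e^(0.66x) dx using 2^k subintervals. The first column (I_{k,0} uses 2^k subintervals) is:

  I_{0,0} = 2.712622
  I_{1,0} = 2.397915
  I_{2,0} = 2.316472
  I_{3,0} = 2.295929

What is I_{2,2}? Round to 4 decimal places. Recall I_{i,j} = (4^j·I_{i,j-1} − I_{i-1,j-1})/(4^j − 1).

2.2891

I_{1,1} = (4·2.397915 − 2.712622) / 3 = 2.293013
I_{2,1} = (4·2.316472 − 2.397915) / 3 = 2.289324
I_{2,2} = 2.289324 + (2.289324 − 2.293013)/15 = 2.289078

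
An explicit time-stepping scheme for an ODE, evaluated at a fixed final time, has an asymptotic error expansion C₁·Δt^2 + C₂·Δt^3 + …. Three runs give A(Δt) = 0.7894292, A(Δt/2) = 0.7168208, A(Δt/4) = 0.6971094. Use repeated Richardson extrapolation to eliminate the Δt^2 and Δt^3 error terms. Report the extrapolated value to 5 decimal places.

First eliminate the Δt^2 term (factor 2^2 = 4):
  B₁ = (4·0.7168208 − 0.7894292)/3 = 0.6926180
  B₂ = (4·0.6971094 − 0.7168208)/3 = 0.6905389
Then eliminate the Δt^3 term (factor 2^3 = 8):
  (8·0.6905389 − 0.6926180)/7 = 0.6902419

0.69024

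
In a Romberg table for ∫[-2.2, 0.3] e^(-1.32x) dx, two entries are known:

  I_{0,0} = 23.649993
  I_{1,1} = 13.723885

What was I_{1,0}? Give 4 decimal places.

From I_{1,1} = (4·I_{1,0} − I_{0,0})/3, solve for I_{1,0}:
4·I_{1,0} = 3·13.723885 + 23.649993 = 64.821648
I_{1,0} = 16.205412

16.2054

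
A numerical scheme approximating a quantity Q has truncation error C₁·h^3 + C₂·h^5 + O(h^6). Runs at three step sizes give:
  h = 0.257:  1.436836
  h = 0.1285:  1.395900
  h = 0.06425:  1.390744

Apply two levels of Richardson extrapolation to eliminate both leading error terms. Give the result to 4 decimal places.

First eliminate the h^3 term (factor 2^3 = 8):
  B₁ = (8·1.395900 − 1.436836)/7 = 1.390052
  B₂ = (8·1.390744 − 1.395900)/7 = 1.390007
Then eliminate the h^5 term (factor 2^5 = 32):
  (32·1.390007 − 1.390052)/31 = 1.390006

1.3900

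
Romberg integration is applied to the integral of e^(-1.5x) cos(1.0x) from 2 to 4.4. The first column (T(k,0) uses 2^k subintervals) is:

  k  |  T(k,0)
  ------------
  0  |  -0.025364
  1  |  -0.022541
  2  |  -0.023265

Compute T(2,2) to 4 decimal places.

Richardson extrapolation on the trapezoidal column (denominator 4−1=3):
T(1,1) = -0.022541 + (-0.022541 − (-0.025364))/3 = -0.021600
T(2,1) = -0.023265 + (-0.023265 − (-0.022541))/3 = -0.023506
T(2,2) = -0.023506 + (-0.023506 − (-0.021600))/15 = -0.023633

-0.0236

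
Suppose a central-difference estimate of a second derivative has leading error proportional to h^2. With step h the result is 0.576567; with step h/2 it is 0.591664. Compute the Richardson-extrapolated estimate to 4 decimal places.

The leading error scales as h^2; refining by a factor of 2 reduces it by 2^2 = 4.
Extrapolated value = (4·A(h/2) − A(h)) / (4 − 1)
= (4·0.591664 − 0.576567) / 3
= 1.790089 / 3 = 0.596696

0.5967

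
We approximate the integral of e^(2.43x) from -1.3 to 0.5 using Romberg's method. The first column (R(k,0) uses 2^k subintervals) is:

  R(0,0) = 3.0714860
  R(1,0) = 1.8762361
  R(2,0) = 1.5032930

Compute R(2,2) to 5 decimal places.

1.37239

R(1,1) = (4·1.8762361 − 3.0714860) / 3 = 1.4778195
R(2,1) = 1.5032930 + (1.5032930 − 1.8762361)/3 = 1.3789786
R(2,2) = (16·1.3789786 − 1.4778195) / 15 = 1.3723892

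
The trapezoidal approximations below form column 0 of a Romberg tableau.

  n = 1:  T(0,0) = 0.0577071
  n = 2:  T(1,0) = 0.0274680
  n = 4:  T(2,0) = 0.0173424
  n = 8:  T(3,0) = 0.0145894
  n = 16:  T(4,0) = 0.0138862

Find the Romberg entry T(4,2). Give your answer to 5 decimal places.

0.01365

T(3,1) = (4·0.0145894 − 0.0173424) / 3 = 0.0136717
T(4,1) = (4·0.0138862 − 0.0145894) / 3 = 0.0136518
T(4,2) = 0.0136518 + (0.0136518 − 0.0136717)/15 = 0.0136505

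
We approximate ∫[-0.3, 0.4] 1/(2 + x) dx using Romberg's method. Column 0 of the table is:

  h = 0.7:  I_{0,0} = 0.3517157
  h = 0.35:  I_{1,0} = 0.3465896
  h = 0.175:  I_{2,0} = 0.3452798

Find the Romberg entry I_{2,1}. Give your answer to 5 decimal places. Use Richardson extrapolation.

0.34484

I_{2,1} = 0.3452798 + (0.3452798 − 0.3465896)/3 = 0.3448432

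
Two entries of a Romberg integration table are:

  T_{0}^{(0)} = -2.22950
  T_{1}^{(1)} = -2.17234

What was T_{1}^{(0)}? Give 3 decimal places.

-2.187

From T_{1}^{(1)} = (4·T_{1}^{(0)} − T_{0}^{(0)})/3, solve for T_{1}^{(0)}:
4·T_{1}^{(0)} = 3·(-2.17234) + (-2.22950) = -8.74652
T_{1}^{(0)} = -2.18663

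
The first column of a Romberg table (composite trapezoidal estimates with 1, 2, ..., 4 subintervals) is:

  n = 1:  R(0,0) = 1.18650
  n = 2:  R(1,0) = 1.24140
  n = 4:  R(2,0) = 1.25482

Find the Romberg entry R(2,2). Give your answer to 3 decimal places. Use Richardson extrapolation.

Richardson extrapolation on the trapezoidal column (denominator 4−1=3):
R(1,1) = (4·1.24140 − 1.18650) / 3 = 1.25970
R(2,1) = 1.25482 + (1.25482 − 1.24140)/3 = 1.25929
R(2,2) = 1.25929 + (1.25929 − 1.25970)/15 = 1.25926

1.259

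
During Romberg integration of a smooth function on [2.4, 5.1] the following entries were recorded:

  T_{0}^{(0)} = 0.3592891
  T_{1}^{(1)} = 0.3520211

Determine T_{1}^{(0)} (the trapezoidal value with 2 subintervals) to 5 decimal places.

From T_{1}^{(1)} = (4·T_{1}^{(0)} − T_{0}^{(0)})/3, solve for T_{1}^{(0)}:
4·T_{1}^{(0)} = 3·0.3520211 + 0.3592891 = 1.4153524
T_{1}^{(0)} = 0.3538381

0.35384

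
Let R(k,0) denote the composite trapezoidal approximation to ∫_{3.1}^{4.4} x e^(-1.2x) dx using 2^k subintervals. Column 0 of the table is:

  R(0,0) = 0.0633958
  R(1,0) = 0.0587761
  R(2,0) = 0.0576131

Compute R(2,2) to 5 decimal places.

0.05722

Richardson extrapolation on the trapezoidal column (denominator 4−1=3):
R(1,1) = 0.0587761 + (0.0587761 − 0.0633958)/3 = 0.0572362
R(2,1) = (4·0.0576131 − 0.0587761) / 3 = 0.0572254
R(2,2) = (16·0.0572254 − 0.0572362) / 15 = 0.0572247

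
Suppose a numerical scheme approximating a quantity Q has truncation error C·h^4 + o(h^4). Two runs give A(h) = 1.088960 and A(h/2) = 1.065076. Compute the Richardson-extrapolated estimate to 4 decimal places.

Extrapolated value = (16·A(h/2) − A(h)) / (16 − 1)
= (16·1.065076 − 1.088960) / 15
= 15.952256 / 15 = 1.063484

1.0635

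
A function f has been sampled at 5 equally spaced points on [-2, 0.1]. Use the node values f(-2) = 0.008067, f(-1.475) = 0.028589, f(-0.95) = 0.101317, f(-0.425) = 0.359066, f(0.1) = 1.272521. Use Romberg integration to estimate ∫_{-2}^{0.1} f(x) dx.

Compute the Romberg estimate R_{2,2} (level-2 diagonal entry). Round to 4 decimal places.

0.5270

R_{0,0} (trapezoid, 1 panel, h=2.1000): 1.344617
R_{1,0} (trapezoid, 2 panels, h=1.0500): 0.778692
R_{2,0} (trapezoid, 4 panels, h=0.5250): 0.592865
R_{1,1} = 0.778692 + (0.778692 − 1.344617)/3 = 0.590050
R_{2,1} = 0.592865 + (0.592865 − 0.778692)/3 = 0.530923
R_{2,2} = 0.530923 + (0.530923 − 0.590050)/15 = 0.526981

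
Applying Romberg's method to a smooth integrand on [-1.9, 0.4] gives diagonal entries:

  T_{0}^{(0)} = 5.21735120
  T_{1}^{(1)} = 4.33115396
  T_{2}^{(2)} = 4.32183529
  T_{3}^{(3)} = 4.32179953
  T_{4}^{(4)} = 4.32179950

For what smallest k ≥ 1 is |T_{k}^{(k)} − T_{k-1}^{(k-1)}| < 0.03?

k = 2

|T_{1}^{(1)} − T_{0}^{(0)}| = 0.88619724 ≥ 0.03
|T_{2}^{(2)} − T_{1}^{(1)}| = 0.00931867 < 0.03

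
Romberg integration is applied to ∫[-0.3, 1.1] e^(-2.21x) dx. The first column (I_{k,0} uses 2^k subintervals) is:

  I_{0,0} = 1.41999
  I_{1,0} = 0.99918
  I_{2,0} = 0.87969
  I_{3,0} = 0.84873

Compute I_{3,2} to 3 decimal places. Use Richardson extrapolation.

I_{2,1} = 0.87969 + (0.87969 − 0.99918)/3 = 0.83986
I_{3,1} = 0.84873 + (0.84873 − 0.87969)/3 = 0.83841
I_{3,2} = (16·0.83841 − 0.83986) / 15 = 0.83831

0.838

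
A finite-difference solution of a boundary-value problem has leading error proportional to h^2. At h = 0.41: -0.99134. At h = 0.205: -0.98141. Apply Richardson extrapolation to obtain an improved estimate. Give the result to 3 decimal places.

The leading error scales as h^2; refining by a factor of 2 reduces it by 2^2 = 4.
Extrapolated value = (4·A(h/2) − A(h)) / (4 − 1)
= (4·(-0.98141) − (-0.99134)) / 3
= -2.93430 / 3 = -0.97810

-0.978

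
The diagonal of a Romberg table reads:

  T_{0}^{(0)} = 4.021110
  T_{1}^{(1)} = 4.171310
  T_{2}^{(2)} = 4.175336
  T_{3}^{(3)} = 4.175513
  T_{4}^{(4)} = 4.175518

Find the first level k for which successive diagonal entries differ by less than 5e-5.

|T_{1}^{(1)} − T_{0}^{(0)}| = 0.150200 ≥ 5e-5
|T_{2}^{(2)} − T_{1}^{(1)}| = 0.004026 ≥ 5e-5
|T_{3}^{(3)} − T_{2}^{(2)}| = 0.000177 ≥ 5e-5
|T_{4}^{(4)} − T_{3}^{(3)}| = 0.000005 < 5e-5

k = 4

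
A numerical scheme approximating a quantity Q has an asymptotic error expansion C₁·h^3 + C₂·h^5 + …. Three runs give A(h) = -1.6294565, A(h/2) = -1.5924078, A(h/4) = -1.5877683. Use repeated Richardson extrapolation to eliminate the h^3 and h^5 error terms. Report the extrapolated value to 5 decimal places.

First eliminate the h^3 term (factor 2^3 = 8):
  B₁ = (8·(-1.5924078) − (-1.6294565))/7 = -1.5871151
  B₂ = (8·(-1.5877683) − (-1.5924078))/7 = -1.5871055
Then eliminate the h^5 term (factor 2^5 = 32):
  (32·(-1.5871055) − (-1.5871151))/31 = -1.5871052

-1.58711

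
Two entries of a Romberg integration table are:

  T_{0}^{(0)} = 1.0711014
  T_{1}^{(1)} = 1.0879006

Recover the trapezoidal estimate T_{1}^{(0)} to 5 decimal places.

From T_{1}^{(1)} = (4·T_{1}^{(0)} − T_{0}^{(0)})/3, solve for T_{1}^{(0)}:
4·T_{1}^{(0)} = 3·1.0879006 + 1.0711014 = 4.3348032
T_{1}^{(0)} = 1.0837008

1.08370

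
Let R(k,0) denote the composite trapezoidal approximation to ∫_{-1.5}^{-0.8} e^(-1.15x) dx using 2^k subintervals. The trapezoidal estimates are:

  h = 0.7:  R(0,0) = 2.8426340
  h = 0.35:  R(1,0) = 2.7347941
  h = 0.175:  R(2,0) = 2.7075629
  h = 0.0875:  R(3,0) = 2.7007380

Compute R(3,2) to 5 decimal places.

2.69846

Richardson extrapolation on the trapezoidal column (denominator 4−1=3):
R(2,1) = 2.7075629 + (2.7075629 − 2.7347941)/3 = 2.6984858
R(3,1) = (4·2.7007380 − 2.7075629) / 3 = 2.6984630
R(3,2) = (16·2.6984630 − 2.6984858) / 15 = 2.6984615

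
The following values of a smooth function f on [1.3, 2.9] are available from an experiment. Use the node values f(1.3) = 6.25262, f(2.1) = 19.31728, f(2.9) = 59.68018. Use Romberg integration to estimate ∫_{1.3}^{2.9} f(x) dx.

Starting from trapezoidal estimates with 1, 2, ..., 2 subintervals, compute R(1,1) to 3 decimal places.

38.187

R(0,0) (trapezoid, 1 panel, h=1.6000): 52.74624
R(1,0) (trapezoid, 2 panels, h=0.8000): 41.82694
R(1,1) = 41.82694 + (41.82694 − 52.74624)/3 = 38.18717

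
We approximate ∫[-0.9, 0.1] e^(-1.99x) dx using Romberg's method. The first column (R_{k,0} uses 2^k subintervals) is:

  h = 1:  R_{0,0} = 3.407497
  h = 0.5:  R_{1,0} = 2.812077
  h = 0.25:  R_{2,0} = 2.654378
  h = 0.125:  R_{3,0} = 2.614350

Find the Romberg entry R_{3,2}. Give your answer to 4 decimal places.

2.6010

Richardson extrapolation on the trapezoidal column (denominator 4−1=3):
R_{2,1} = 2.654378 + (2.654378 − 2.812077)/3 = 2.601812
R_{3,1} = (4·2.614350 − 2.654378) / 3 = 2.601007
R_{3,2} = 2.601007 + (2.601007 − 2.601812)/15 = 2.600953
(Column j=1 coincides with Simpson's rule on the same nodes.)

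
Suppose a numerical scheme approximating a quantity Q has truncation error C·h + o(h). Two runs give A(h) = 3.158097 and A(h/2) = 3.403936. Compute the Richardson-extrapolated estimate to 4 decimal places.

3.6498

The leading error scales as h; refining by a factor of 2 reduces it by 2^1 = 2.
Extrapolated value = (2·A(h/2) − A(h)) / (2 − 1)
= (2·3.403936 − 3.158097) / 1
= 3.649775 / 1 = 3.649775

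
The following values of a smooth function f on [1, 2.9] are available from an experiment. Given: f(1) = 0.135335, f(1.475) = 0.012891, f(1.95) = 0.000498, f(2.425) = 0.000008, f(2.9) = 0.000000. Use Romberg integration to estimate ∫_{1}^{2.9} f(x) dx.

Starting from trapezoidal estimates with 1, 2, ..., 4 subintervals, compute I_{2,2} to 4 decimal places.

0.0288

I_{0,0} (trapezoid, 1 panel, h=1.9000): 0.128568
I_{1,0} (trapezoid, 2 panels, h=0.9500): 0.064757
I_{2,0} (trapezoid, 4 panels, h=0.4750): 0.038506
I_{1,1} = 0.064757 + (0.064757 − 0.128568)/3 = 0.043487
I_{2,1} = 0.038506 + (0.038506 − 0.064757)/3 = 0.029756
I_{2,2} = 0.029756 + (0.029756 − 0.043487)/15 = 0.028841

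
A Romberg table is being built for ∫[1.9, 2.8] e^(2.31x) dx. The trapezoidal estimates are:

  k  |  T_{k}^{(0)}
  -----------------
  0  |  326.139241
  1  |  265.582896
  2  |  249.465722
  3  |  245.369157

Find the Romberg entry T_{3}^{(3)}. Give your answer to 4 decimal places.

Richardson extrapolation on the trapezoidal column (denominator 4−1=3):
T_{1}^{(1)} = (4·265.582896 − 326.139241) / 3 = 245.397448
T_{2}^{(1)} = 249.465722 + (249.465722 − 265.582896)/3 = 244.093331
T_{3}^{(1)} = (4·245.369157 − 249.465722) / 3 = 244.003635
T_{2}^{(2)} = (16·244.093331 − 245.397448) / 15 = 244.006390
T_{3}^{(2)} = 244.003635 + (244.003635 − 244.093331)/15 = 243.997655
T_{3}^{(3)} = (64·243.997655 − 244.006390) / 63 = 243.997516

243.9975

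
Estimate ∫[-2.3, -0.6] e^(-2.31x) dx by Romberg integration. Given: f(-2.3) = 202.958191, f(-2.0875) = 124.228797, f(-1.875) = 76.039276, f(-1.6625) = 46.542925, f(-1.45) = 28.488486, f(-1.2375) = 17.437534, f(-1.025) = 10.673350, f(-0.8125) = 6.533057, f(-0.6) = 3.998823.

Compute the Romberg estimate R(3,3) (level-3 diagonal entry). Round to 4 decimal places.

R(0,0) (trapezoid, 1 panel, h=1.7000): 175.913462
R(1,0) (trapezoid, 2 panels, h=0.8500): 112.171944
R(2,0) (trapezoid, 4 panels, h=0.4250): 92.938838
R(3,0) (trapezoid, 8 panels, h=0.2125): 87.852161
R(1,1) = 112.171944 + (112.171944 − 175.913462)/3 = 90.924771
R(2,1) = 92.938838 + (92.938838 − 112.171944)/3 = 86.527803
R(3,1) = 87.852161 + (87.852161 − 92.938838)/3 = 86.156602
R(2,2) = 86.527803 + (86.527803 − 90.924771)/15 = 86.234672
R(3,2) = 86.156602 + (86.156602 − 86.527803)/15 = 86.131855
R(3,3) = 86.131855 + (86.131855 − 86.234672)/63 = 86.130223

86.1302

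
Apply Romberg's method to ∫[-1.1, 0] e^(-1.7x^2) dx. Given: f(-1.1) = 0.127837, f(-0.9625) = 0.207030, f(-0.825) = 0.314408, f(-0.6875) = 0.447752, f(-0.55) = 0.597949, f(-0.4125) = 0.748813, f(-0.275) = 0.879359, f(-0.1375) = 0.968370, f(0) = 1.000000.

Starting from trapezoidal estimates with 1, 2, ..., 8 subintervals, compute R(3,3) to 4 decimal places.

R(0,0) (trapezoid, 1 panel, h=1.1000): 0.620310
R(1,0) (trapezoid, 2 panels, h=0.5500): 0.639027
R(2,0) (trapezoid, 4 panels, h=0.2750): 0.647799
R(3,0) (trapezoid, 8 panels, h=0.1375): 0.650045
R(1,1) = 0.639027 + (0.639027 − 0.620310)/3 = 0.645266
R(2,1) = 0.647799 + (0.647799 − 0.639027)/3 = 0.650723
R(3,1) = 0.650045 + (0.650045 − 0.647799)/3 = 0.650794
R(2,2) = 0.650723 + (0.650723 − 0.645266)/15 = 0.651087
R(3,2) = 0.650794 + (0.650794 − 0.650723)/15 = 0.650799
R(3,3) = 0.650799 + (0.650799 − 0.651087)/63 = 0.650794

0.6508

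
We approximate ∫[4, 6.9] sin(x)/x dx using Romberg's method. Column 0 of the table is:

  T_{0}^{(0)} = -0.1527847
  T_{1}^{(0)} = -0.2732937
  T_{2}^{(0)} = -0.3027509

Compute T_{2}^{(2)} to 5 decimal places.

T_{1}^{(1)} = (4·(-0.2732937) − (-0.1527847)) / 3 = -0.3134634
T_{2}^{(1)} = -0.3027509 + (-0.3027509 − (-0.2732937))/3 = -0.3125700
T_{2}^{(2)} = -0.3125700 + (-0.3125700 − (-0.3134634))/15 = -0.3125104

-0.31251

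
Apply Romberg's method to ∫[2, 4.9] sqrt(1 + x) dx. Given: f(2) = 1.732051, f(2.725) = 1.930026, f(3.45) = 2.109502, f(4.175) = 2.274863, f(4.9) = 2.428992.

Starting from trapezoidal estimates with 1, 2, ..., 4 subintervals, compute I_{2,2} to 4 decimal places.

6.0899

I_{0,0} (trapezoid, 1 panel, h=2.9000): 6.033512
I_{1,0} (trapezoid, 2 panels, h=1.4500): 6.075534
I_{2,0} (trapezoid, 4 panels, h=0.7250): 6.086312
I_{1,1} = 6.075534 + (6.075534 − 6.033512)/3 = 6.089541
I_{2,1} = 6.086312 + (6.086312 − 6.075534)/3 = 6.089905
I_{2,2} = 6.089905 + (6.089905 − 6.089541)/15 = 6.089929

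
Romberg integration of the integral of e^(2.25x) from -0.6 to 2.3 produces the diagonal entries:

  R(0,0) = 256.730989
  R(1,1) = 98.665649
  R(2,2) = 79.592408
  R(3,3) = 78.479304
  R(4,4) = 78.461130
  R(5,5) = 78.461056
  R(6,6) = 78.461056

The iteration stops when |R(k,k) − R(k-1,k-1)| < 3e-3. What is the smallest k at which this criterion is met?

k = 5

|R(1,1) − R(0,0)| = 158.065340 ≥ 3e-3
|R(2,2) − R(1,1)| = 19.073241 ≥ 3e-3
|R(3,3) − R(2,2)| = 1.113104 ≥ 3e-3
|R(4,4) − R(3,3)| = 0.018174 ≥ 3e-3
|R(5,5) − R(4,4)| = 0.000074 < 3e-3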